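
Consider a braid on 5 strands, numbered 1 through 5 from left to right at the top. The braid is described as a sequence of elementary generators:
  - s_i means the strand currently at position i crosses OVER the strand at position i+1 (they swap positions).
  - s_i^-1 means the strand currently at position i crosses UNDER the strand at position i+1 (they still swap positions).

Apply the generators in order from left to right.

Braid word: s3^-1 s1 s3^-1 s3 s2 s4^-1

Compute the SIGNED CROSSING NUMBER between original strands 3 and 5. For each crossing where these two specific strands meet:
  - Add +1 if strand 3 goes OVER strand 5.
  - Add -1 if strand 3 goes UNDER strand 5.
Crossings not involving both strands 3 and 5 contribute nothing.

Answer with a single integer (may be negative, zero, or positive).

Answer: -1

Derivation:
Gen 1: crossing 3x4. Both 3&5? no. Sum: 0
Gen 2: crossing 1x2. Both 3&5? no. Sum: 0
Gen 3: crossing 4x3. Both 3&5? no. Sum: 0
Gen 4: crossing 3x4. Both 3&5? no. Sum: 0
Gen 5: crossing 1x4. Both 3&5? no. Sum: 0
Gen 6: 3 under 5. Both 3&5? yes. Contrib: -1. Sum: -1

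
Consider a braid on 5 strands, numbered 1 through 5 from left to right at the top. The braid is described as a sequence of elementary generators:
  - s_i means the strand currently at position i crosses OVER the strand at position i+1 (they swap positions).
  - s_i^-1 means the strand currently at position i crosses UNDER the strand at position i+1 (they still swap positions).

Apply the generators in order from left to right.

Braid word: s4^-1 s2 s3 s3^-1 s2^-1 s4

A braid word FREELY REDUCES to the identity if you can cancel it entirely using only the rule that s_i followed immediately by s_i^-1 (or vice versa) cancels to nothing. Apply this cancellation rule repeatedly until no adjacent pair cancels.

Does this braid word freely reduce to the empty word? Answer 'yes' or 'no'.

Answer: yes

Derivation:
Gen 1 (s4^-1): push. Stack: [s4^-1]
Gen 2 (s2): push. Stack: [s4^-1 s2]
Gen 3 (s3): push. Stack: [s4^-1 s2 s3]
Gen 4 (s3^-1): cancels prior s3. Stack: [s4^-1 s2]
Gen 5 (s2^-1): cancels prior s2. Stack: [s4^-1]
Gen 6 (s4): cancels prior s4^-1. Stack: []
Reduced word: (empty)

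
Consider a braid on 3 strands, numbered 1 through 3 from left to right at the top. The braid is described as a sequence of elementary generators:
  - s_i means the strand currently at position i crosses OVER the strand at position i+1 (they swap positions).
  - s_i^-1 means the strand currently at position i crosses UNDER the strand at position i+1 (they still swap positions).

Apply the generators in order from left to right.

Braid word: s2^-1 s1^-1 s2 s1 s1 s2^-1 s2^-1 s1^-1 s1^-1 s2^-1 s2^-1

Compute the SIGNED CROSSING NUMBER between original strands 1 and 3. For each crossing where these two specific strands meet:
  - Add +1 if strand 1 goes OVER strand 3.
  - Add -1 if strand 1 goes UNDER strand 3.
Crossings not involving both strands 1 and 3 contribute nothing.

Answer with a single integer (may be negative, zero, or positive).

Gen 1: crossing 2x3. Both 1&3? no. Sum: 0
Gen 2: 1 under 3. Both 1&3? yes. Contrib: -1. Sum: -1
Gen 3: crossing 1x2. Both 1&3? no. Sum: -1
Gen 4: crossing 3x2. Both 1&3? no. Sum: -1
Gen 5: crossing 2x3. Both 1&3? no. Sum: -1
Gen 6: crossing 2x1. Both 1&3? no. Sum: -1
Gen 7: crossing 1x2. Both 1&3? no. Sum: -1
Gen 8: crossing 3x2. Both 1&3? no. Sum: -1
Gen 9: crossing 2x3. Both 1&3? no. Sum: -1
Gen 10: crossing 2x1. Both 1&3? no. Sum: -1
Gen 11: crossing 1x2. Both 1&3? no. Sum: -1

Answer: -1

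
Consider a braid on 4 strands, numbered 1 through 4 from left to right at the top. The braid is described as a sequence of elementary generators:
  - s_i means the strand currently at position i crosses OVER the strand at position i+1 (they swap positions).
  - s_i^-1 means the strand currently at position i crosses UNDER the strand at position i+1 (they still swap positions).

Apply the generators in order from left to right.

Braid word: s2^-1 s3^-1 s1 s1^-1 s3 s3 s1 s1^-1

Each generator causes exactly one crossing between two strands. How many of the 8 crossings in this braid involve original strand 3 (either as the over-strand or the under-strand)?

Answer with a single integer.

Gen 1: crossing 2x3. Involves strand 3? yes. Count so far: 1
Gen 2: crossing 2x4. Involves strand 3? no. Count so far: 1
Gen 3: crossing 1x3. Involves strand 3? yes. Count so far: 2
Gen 4: crossing 3x1. Involves strand 3? yes. Count so far: 3
Gen 5: crossing 4x2. Involves strand 3? no. Count so far: 3
Gen 6: crossing 2x4. Involves strand 3? no. Count so far: 3
Gen 7: crossing 1x3. Involves strand 3? yes. Count so far: 4
Gen 8: crossing 3x1. Involves strand 3? yes. Count so far: 5

Answer: 5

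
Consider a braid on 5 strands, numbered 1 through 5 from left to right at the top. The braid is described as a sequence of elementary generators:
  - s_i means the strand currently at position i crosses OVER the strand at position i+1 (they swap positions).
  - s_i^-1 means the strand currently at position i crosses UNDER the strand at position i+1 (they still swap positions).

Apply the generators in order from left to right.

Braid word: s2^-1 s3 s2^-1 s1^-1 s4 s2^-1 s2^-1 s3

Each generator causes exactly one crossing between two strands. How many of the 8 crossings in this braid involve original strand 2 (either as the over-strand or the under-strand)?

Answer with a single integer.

Answer: 3

Derivation:
Gen 1: crossing 2x3. Involves strand 2? yes. Count so far: 1
Gen 2: crossing 2x4. Involves strand 2? yes. Count so far: 2
Gen 3: crossing 3x4. Involves strand 2? no. Count so far: 2
Gen 4: crossing 1x4. Involves strand 2? no. Count so far: 2
Gen 5: crossing 2x5. Involves strand 2? yes. Count so far: 3
Gen 6: crossing 1x3. Involves strand 2? no. Count so far: 3
Gen 7: crossing 3x1. Involves strand 2? no. Count so far: 3
Gen 8: crossing 3x5. Involves strand 2? no. Count so far: 3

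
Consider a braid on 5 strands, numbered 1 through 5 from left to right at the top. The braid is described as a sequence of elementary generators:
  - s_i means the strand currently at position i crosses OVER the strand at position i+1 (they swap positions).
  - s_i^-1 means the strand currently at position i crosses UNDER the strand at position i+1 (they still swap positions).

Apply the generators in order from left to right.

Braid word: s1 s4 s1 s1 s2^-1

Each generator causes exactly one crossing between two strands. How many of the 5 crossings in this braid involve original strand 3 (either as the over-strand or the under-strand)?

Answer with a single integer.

Gen 1: crossing 1x2. Involves strand 3? no. Count so far: 0
Gen 2: crossing 4x5. Involves strand 3? no. Count so far: 0
Gen 3: crossing 2x1. Involves strand 3? no. Count so far: 0
Gen 4: crossing 1x2. Involves strand 3? no. Count so far: 0
Gen 5: crossing 1x3. Involves strand 3? yes. Count so far: 1

Answer: 1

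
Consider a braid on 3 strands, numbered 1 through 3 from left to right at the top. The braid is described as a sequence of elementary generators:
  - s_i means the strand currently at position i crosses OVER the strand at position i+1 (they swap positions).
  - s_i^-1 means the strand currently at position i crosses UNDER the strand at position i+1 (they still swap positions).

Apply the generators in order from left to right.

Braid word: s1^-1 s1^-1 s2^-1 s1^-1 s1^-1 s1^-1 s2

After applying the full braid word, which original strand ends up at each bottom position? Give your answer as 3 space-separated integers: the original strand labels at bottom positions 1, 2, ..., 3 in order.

Gen 1 (s1^-1): strand 1 crosses under strand 2. Perm now: [2 1 3]
Gen 2 (s1^-1): strand 2 crosses under strand 1. Perm now: [1 2 3]
Gen 3 (s2^-1): strand 2 crosses under strand 3. Perm now: [1 3 2]
Gen 4 (s1^-1): strand 1 crosses under strand 3. Perm now: [3 1 2]
Gen 5 (s1^-1): strand 3 crosses under strand 1. Perm now: [1 3 2]
Gen 6 (s1^-1): strand 1 crosses under strand 3. Perm now: [3 1 2]
Gen 7 (s2): strand 1 crosses over strand 2. Perm now: [3 2 1]

Answer: 3 2 1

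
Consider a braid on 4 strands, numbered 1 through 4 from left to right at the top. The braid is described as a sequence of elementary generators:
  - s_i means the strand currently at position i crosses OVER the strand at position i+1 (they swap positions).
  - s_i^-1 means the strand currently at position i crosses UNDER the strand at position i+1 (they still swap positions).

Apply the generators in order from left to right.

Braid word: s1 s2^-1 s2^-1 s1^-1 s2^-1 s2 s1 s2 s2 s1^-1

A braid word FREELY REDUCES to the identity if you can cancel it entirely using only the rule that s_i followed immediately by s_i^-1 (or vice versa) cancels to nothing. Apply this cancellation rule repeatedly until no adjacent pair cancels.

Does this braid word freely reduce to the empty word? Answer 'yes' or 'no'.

Gen 1 (s1): push. Stack: [s1]
Gen 2 (s2^-1): push. Stack: [s1 s2^-1]
Gen 3 (s2^-1): push. Stack: [s1 s2^-1 s2^-1]
Gen 4 (s1^-1): push. Stack: [s1 s2^-1 s2^-1 s1^-1]
Gen 5 (s2^-1): push. Stack: [s1 s2^-1 s2^-1 s1^-1 s2^-1]
Gen 6 (s2): cancels prior s2^-1. Stack: [s1 s2^-1 s2^-1 s1^-1]
Gen 7 (s1): cancels prior s1^-1. Stack: [s1 s2^-1 s2^-1]
Gen 8 (s2): cancels prior s2^-1. Stack: [s1 s2^-1]
Gen 9 (s2): cancels prior s2^-1. Stack: [s1]
Gen 10 (s1^-1): cancels prior s1. Stack: []
Reduced word: (empty)

Answer: yes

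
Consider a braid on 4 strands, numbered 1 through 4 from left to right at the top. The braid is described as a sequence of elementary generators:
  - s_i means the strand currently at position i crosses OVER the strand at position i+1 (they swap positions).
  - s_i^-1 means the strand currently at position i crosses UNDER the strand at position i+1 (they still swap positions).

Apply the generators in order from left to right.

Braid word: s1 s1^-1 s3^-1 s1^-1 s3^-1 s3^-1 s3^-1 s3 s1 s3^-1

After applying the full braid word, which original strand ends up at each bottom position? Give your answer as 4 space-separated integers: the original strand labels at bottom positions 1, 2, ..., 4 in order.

Gen 1 (s1): strand 1 crosses over strand 2. Perm now: [2 1 3 4]
Gen 2 (s1^-1): strand 2 crosses under strand 1. Perm now: [1 2 3 4]
Gen 3 (s3^-1): strand 3 crosses under strand 4. Perm now: [1 2 4 3]
Gen 4 (s1^-1): strand 1 crosses under strand 2. Perm now: [2 1 4 3]
Gen 5 (s3^-1): strand 4 crosses under strand 3. Perm now: [2 1 3 4]
Gen 6 (s3^-1): strand 3 crosses under strand 4. Perm now: [2 1 4 3]
Gen 7 (s3^-1): strand 4 crosses under strand 3. Perm now: [2 1 3 4]
Gen 8 (s3): strand 3 crosses over strand 4. Perm now: [2 1 4 3]
Gen 9 (s1): strand 2 crosses over strand 1. Perm now: [1 2 4 3]
Gen 10 (s3^-1): strand 4 crosses under strand 3. Perm now: [1 2 3 4]

Answer: 1 2 3 4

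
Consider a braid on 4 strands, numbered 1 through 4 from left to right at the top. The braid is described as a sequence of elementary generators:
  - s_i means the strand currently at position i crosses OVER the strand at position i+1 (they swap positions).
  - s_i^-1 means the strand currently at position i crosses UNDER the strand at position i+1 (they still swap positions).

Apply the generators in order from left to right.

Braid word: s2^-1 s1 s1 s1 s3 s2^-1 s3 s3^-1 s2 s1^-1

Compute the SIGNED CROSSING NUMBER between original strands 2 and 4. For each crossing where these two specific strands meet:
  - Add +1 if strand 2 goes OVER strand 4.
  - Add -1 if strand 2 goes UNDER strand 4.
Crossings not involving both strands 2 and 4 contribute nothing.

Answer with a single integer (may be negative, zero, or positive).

Answer: 1

Derivation:
Gen 1: crossing 2x3. Both 2&4? no. Sum: 0
Gen 2: crossing 1x3. Both 2&4? no. Sum: 0
Gen 3: crossing 3x1. Both 2&4? no. Sum: 0
Gen 4: crossing 1x3. Both 2&4? no. Sum: 0
Gen 5: 2 over 4. Both 2&4? yes. Contrib: +1. Sum: 1
Gen 6: crossing 1x4. Both 2&4? no. Sum: 1
Gen 7: crossing 1x2. Both 2&4? no. Sum: 1
Gen 8: crossing 2x1. Both 2&4? no. Sum: 1
Gen 9: crossing 4x1. Both 2&4? no. Sum: 1
Gen 10: crossing 3x1. Both 2&4? no. Sum: 1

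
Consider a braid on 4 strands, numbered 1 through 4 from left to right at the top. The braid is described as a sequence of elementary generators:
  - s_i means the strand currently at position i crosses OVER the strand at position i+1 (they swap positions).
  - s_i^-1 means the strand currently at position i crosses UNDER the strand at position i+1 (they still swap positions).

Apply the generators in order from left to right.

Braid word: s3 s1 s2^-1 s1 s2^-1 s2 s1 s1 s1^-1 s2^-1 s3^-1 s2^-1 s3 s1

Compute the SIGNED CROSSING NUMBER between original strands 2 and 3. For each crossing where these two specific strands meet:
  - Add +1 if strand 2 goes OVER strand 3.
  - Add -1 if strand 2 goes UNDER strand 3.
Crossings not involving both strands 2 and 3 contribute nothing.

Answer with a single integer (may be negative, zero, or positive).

Gen 1: crossing 3x4. Both 2&3? no. Sum: 0
Gen 2: crossing 1x2. Both 2&3? no. Sum: 0
Gen 3: crossing 1x4. Both 2&3? no. Sum: 0
Gen 4: crossing 2x4. Both 2&3? no. Sum: 0
Gen 5: crossing 2x1. Both 2&3? no. Sum: 0
Gen 6: crossing 1x2. Both 2&3? no. Sum: 0
Gen 7: crossing 4x2. Both 2&3? no. Sum: 0
Gen 8: crossing 2x4. Both 2&3? no. Sum: 0
Gen 9: crossing 4x2. Both 2&3? no. Sum: 0
Gen 10: crossing 4x1. Both 2&3? no. Sum: 0
Gen 11: crossing 4x3. Both 2&3? no. Sum: 0
Gen 12: crossing 1x3. Both 2&3? no. Sum: 0
Gen 13: crossing 1x4. Both 2&3? no. Sum: 0
Gen 14: 2 over 3. Both 2&3? yes. Contrib: +1. Sum: 1

Answer: 1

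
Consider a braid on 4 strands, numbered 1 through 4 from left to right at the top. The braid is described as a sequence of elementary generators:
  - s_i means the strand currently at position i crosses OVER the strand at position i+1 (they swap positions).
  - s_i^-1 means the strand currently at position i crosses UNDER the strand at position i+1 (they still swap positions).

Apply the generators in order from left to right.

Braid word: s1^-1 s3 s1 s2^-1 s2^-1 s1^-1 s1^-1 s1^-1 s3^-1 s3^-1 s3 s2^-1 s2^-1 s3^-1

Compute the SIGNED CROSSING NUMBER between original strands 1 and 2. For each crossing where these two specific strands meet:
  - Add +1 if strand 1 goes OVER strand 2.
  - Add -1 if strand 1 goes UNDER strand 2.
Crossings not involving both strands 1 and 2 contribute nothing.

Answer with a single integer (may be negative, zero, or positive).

Answer: -3

Derivation:
Gen 1: 1 under 2. Both 1&2? yes. Contrib: -1. Sum: -1
Gen 2: crossing 3x4. Both 1&2? no. Sum: -1
Gen 3: 2 over 1. Both 1&2? yes. Contrib: -1. Sum: -2
Gen 4: crossing 2x4. Both 1&2? no. Sum: -2
Gen 5: crossing 4x2. Both 1&2? no. Sum: -2
Gen 6: 1 under 2. Both 1&2? yes. Contrib: -1. Sum: -3
Gen 7: 2 under 1. Both 1&2? yes. Contrib: +1. Sum: -2
Gen 8: 1 under 2. Both 1&2? yes. Contrib: -1. Sum: -3
Gen 9: crossing 4x3. Both 1&2? no. Sum: -3
Gen 10: crossing 3x4. Both 1&2? no. Sum: -3
Gen 11: crossing 4x3. Both 1&2? no. Sum: -3
Gen 12: crossing 1x3. Both 1&2? no. Sum: -3
Gen 13: crossing 3x1. Both 1&2? no. Sum: -3
Gen 14: crossing 3x4. Both 1&2? no. Sum: -3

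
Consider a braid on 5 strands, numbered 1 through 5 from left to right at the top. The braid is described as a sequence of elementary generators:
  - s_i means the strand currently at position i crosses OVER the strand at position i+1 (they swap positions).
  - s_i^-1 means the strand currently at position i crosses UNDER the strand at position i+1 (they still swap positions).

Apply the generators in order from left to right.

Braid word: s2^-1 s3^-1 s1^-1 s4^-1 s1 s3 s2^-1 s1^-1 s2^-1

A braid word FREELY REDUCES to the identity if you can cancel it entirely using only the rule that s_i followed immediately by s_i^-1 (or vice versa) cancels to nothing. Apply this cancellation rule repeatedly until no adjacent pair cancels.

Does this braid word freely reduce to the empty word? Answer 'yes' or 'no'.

Gen 1 (s2^-1): push. Stack: [s2^-1]
Gen 2 (s3^-1): push. Stack: [s2^-1 s3^-1]
Gen 3 (s1^-1): push. Stack: [s2^-1 s3^-1 s1^-1]
Gen 4 (s4^-1): push. Stack: [s2^-1 s3^-1 s1^-1 s4^-1]
Gen 5 (s1): push. Stack: [s2^-1 s3^-1 s1^-1 s4^-1 s1]
Gen 6 (s3): push. Stack: [s2^-1 s3^-1 s1^-1 s4^-1 s1 s3]
Gen 7 (s2^-1): push. Stack: [s2^-1 s3^-1 s1^-1 s4^-1 s1 s3 s2^-1]
Gen 8 (s1^-1): push. Stack: [s2^-1 s3^-1 s1^-1 s4^-1 s1 s3 s2^-1 s1^-1]
Gen 9 (s2^-1): push. Stack: [s2^-1 s3^-1 s1^-1 s4^-1 s1 s3 s2^-1 s1^-1 s2^-1]
Reduced word: s2^-1 s3^-1 s1^-1 s4^-1 s1 s3 s2^-1 s1^-1 s2^-1

Answer: no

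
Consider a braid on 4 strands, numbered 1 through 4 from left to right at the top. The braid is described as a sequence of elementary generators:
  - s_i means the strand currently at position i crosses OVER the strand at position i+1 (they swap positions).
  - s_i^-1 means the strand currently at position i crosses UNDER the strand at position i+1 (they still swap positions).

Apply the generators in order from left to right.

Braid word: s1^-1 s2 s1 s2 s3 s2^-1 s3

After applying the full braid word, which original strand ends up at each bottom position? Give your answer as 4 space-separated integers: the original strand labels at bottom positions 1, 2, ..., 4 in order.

Answer: 3 4 2 1

Derivation:
Gen 1 (s1^-1): strand 1 crosses under strand 2. Perm now: [2 1 3 4]
Gen 2 (s2): strand 1 crosses over strand 3. Perm now: [2 3 1 4]
Gen 3 (s1): strand 2 crosses over strand 3. Perm now: [3 2 1 4]
Gen 4 (s2): strand 2 crosses over strand 1. Perm now: [3 1 2 4]
Gen 5 (s3): strand 2 crosses over strand 4. Perm now: [3 1 4 2]
Gen 6 (s2^-1): strand 1 crosses under strand 4. Perm now: [3 4 1 2]
Gen 7 (s3): strand 1 crosses over strand 2. Perm now: [3 4 2 1]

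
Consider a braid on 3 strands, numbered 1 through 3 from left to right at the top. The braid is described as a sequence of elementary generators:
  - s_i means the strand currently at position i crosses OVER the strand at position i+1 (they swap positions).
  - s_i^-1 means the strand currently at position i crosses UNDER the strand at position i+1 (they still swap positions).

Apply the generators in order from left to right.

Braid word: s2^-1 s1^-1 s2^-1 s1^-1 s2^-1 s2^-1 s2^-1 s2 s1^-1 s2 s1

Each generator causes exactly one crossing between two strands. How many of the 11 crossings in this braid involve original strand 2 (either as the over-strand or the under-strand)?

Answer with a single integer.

Answer: 5

Derivation:
Gen 1: crossing 2x3. Involves strand 2? yes. Count so far: 1
Gen 2: crossing 1x3. Involves strand 2? no. Count so far: 1
Gen 3: crossing 1x2. Involves strand 2? yes. Count so far: 2
Gen 4: crossing 3x2. Involves strand 2? yes. Count so far: 3
Gen 5: crossing 3x1. Involves strand 2? no. Count so far: 3
Gen 6: crossing 1x3. Involves strand 2? no. Count so far: 3
Gen 7: crossing 3x1. Involves strand 2? no. Count so far: 3
Gen 8: crossing 1x3. Involves strand 2? no. Count so far: 3
Gen 9: crossing 2x3. Involves strand 2? yes. Count so far: 4
Gen 10: crossing 2x1. Involves strand 2? yes. Count so far: 5
Gen 11: crossing 3x1. Involves strand 2? no. Count so far: 5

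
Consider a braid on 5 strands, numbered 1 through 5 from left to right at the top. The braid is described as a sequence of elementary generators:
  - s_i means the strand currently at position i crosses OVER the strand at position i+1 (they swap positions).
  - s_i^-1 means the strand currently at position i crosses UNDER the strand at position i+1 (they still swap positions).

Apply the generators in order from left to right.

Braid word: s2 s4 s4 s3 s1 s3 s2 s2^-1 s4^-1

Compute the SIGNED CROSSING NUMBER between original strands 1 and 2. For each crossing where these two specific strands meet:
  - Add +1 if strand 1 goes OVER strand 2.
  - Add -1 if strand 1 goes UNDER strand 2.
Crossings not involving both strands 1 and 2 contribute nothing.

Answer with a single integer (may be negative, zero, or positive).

Gen 1: crossing 2x3. Both 1&2? no. Sum: 0
Gen 2: crossing 4x5. Both 1&2? no. Sum: 0
Gen 3: crossing 5x4. Both 1&2? no. Sum: 0
Gen 4: crossing 2x4. Both 1&2? no. Sum: 0
Gen 5: crossing 1x3. Both 1&2? no. Sum: 0
Gen 6: crossing 4x2. Both 1&2? no. Sum: 0
Gen 7: 1 over 2. Both 1&2? yes. Contrib: +1. Sum: 1
Gen 8: 2 under 1. Both 1&2? yes. Contrib: +1. Sum: 2
Gen 9: crossing 4x5. Both 1&2? no. Sum: 2

Answer: 2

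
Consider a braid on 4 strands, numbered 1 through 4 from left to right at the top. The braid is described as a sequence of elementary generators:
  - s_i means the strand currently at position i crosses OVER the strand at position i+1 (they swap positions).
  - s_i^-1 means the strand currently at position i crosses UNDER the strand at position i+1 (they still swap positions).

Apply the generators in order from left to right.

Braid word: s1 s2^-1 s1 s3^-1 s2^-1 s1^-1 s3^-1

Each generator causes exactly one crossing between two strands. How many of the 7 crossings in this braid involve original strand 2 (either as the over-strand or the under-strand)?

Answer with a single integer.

Answer: 4

Derivation:
Gen 1: crossing 1x2. Involves strand 2? yes. Count so far: 1
Gen 2: crossing 1x3. Involves strand 2? no. Count so far: 1
Gen 3: crossing 2x3. Involves strand 2? yes. Count so far: 2
Gen 4: crossing 1x4. Involves strand 2? no. Count so far: 2
Gen 5: crossing 2x4. Involves strand 2? yes. Count so far: 3
Gen 6: crossing 3x4. Involves strand 2? no. Count so far: 3
Gen 7: crossing 2x1. Involves strand 2? yes. Count so far: 4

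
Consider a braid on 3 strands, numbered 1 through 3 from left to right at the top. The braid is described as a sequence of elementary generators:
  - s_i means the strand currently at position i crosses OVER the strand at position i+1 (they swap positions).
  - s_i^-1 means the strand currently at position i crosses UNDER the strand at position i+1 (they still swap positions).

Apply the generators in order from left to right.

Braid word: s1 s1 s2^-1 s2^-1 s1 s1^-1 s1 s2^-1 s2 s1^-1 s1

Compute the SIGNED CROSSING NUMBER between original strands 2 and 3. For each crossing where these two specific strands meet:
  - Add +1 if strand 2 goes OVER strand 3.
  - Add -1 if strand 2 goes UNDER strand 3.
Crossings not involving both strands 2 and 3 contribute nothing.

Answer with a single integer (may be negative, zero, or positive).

Gen 1: crossing 1x2. Both 2&3? no. Sum: 0
Gen 2: crossing 2x1. Both 2&3? no. Sum: 0
Gen 3: 2 under 3. Both 2&3? yes. Contrib: -1. Sum: -1
Gen 4: 3 under 2. Both 2&3? yes. Contrib: +1. Sum: 0
Gen 5: crossing 1x2. Both 2&3? no. Sum: 0
Gen 6: crossing 2x1. Both 2&3? no. Sum: 0
Gen 7: crossing 1x2. Both 2&3? no. Sum: 0
Gen 8: crossing 1x3. Both 2&3? no. Sum: 0
Gen 9: crossing 3x1. Both 2&3? no. Sum: 0
Gen 10: crossing 2x1. Both 2&3? no. Sum: 0
Gen 11: crossing 1x2. Both 2&3? no. Sum: 0

Answer: 0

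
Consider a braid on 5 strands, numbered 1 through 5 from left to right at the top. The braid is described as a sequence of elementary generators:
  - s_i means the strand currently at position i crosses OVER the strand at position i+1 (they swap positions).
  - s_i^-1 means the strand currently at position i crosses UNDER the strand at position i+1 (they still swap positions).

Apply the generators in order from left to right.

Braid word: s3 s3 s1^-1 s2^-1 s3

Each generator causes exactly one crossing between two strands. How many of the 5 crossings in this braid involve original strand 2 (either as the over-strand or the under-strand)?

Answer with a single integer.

Gen 1: crossing 3x4. Involves strand 2? no. Count so far: 0
Gen 2: crossing 4x3. Involves strand 2? no. Count so far: 0
Gen 3: crossing 1x2. Involves strand 2? yes. Count so far: 1
Gen 4: crossing 1x3. Involves strand 2? no. Count so far: 1
Gen 5: crossing 1x4. Involves strand 2? no. Count so far: 1

Answer: 1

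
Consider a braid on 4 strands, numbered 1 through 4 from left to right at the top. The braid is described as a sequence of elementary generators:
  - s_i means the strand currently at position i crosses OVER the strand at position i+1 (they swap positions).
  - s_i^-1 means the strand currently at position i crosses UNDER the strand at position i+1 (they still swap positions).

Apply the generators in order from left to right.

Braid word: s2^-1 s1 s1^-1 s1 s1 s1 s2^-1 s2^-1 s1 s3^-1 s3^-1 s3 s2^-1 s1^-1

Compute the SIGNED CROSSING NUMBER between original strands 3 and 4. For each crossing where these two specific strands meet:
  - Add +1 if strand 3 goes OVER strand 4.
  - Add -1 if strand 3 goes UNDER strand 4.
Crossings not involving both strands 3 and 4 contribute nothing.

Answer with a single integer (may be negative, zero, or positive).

Gen 1: crossing 2x3. Both 3&4? no. Sum: 0
Gen 2: crossing 1x3. Both 3&4? no. Sum: 0
Gen 3: crossing 3x1. Both 3&4? no. Sum: 0
Gen 4: crossing 1x3. Both 3&4? no. Sum: 0
Gen 5: crossing 3x1. Both 3&4? no. Sum: 0
Gen 6: crossing 1x3. Both 3&4? no. Sum: 0
Gen 7: crossing 1x2. Both 3&4? no. Sum: 0
Gen 8: crossing 2x1. Both 3&4? no. Sum: 0
Gen 9: crossing 3x1. Both 3&4? no. Sum: 0
Gen 10: crossing 2x4. Both 3&4? no. Sum: 0
Gen 11: crossing 4x2. Both 3&4? no. Sum: 0
Gen 12: crossing 2x4. Both 3&4? no. Sum: 0
Gen 13: 3 under 4. Both 3&4? yes. Contrib: -1. Sum: -1
Gen 14: crossing 1x4. Both 3&4? no. Sum: -1

Answer: -1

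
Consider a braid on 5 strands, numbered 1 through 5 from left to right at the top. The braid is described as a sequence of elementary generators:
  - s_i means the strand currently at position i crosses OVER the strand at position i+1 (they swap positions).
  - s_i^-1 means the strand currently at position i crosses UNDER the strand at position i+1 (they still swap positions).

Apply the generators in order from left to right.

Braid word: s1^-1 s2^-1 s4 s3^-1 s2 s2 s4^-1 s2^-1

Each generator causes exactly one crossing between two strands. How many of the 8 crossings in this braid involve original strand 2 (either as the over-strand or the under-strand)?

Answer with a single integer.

Gen 1: crossing 1x2. Involves strand 2? yes. Count so far: 1
Gen 2: crossing 1x3. Involves strand 2? no. Count so far: 1
Gen 3: crossing 4x5. Involves strand 2? no. Count so far: 1
Gen 4: crossing 1x5. Involves strand 2? no. Count so far: 1
Gen 5: crossing 3x5. Involves strand 2? no. Count so far: 1
Gen 6: crossing 5x3. Involves strand 2? no. Count so far: 1
Gen 7: crossing 1x4. Involves strand 2? no. Count so far: 1
Gen 8: crossing 3x5. Involves strand 2? no. Count so far: 1

Answer: 1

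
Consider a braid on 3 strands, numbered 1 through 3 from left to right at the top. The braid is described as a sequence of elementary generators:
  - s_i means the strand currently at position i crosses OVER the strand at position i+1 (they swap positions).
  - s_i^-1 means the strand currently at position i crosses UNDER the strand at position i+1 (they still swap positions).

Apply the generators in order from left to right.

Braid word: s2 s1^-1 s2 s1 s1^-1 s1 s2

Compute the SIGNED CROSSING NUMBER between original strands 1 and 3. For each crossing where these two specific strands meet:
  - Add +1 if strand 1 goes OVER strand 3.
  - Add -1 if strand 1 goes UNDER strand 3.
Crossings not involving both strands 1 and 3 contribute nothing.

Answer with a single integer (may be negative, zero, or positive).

Gen 1: crossing 2x3. Both 1&3? no. Sum: 0
Gen 2: 1 under 3. Both 1&3? yes. Contrib: -1. Sum: -1
Gen 3: crossing 1x2. Both 1&3? no. Sum: -1
Gen 4: crossing 3x2. Both 1&3? no. Sum: -1
Gen 5: crossing 2x3. Both 1&3? no. Sum: -1
Gen 6: crossing 3x2. Both 1&3? no. Sum: -1
Gen 7: 3 over 1. Both 1&3? yes. Contrib: -1. Sum: -2

Answer: -2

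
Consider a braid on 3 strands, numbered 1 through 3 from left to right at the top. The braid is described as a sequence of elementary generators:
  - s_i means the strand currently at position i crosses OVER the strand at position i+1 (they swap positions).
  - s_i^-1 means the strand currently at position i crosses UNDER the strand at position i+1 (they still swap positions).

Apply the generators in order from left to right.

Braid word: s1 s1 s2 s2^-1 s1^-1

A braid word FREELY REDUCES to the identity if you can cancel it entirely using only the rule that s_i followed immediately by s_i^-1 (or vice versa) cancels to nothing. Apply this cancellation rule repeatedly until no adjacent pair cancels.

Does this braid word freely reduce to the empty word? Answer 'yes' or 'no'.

Gen 1 (s1): push. Stack: [s1]
Gen 2 (s1): push. Stack: [s1 s1]
Gen 3 (s2): push. Stack: [s1 s1 s2]
Gen 4 (s2^-1): cancels prior s2. Stack: [s1 s1]
Gen 5 (s1^-1): cancels prior s1. Stack: [s1]
Reduced word: s1

Answer: no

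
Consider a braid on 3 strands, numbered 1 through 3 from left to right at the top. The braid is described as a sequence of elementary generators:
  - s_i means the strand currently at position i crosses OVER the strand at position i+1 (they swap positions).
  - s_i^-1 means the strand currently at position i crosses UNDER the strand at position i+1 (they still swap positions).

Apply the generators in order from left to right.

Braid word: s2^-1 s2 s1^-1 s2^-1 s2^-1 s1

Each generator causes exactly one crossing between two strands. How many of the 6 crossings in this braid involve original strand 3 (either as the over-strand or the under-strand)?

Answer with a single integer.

Gen 1: crossing 2x3. Involves strand 3? yes. Count so far: 1
Gen 2: crossing 3x2. Involves strand 3? yes. Count so far: 2
Gen 3: crossing 1x2. Involves strand 3? no. Count so far: 2
Gen 4: crossing 1x3. Involves strand 3? yes. Count so far: 3
Gen 5: crossing 3x1. Involves strand 3? yes. Count so far: 4
Gen 6: crossing 2x1. Involves strand 3? no. Count so far: 4

Answer: 4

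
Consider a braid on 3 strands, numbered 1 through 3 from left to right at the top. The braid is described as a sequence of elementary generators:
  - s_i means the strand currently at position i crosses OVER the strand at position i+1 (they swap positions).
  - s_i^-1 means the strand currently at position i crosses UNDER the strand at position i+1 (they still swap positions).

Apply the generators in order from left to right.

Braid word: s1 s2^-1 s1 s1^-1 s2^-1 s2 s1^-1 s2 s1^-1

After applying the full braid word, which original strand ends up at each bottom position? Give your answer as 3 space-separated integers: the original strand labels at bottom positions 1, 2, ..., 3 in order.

Answer: 1 3 2

Derivation:
Gen 1 (s1): strand 1 crosses over strand 2. Perm now: [2 1 3]
Gen 2 (s2^-1): strand 1 crosses under strand 3. Perm now: [2 3 1]
Gen 3 (s1): strand 2 crosses over strand 3. Perm now: [3 2 1]
Gen 4 (s1^-1): strand 3 crosses under strand 2. Perm now: [2 3 1]
Gen 5 (s2^-1): strand 3 crosses under strand 1. Perm now: [2 1 3]
Gen 6 (s2): strand 1 crosses over strand 3. Perm now: [2 3 1]
Gen 7 (s1^-1): strand 2 crosses under strand 3. Perm now: [3 2 1]
Gen 8 (s2): strand 2 crosses over strand 1. Perm now: [3 1 2]
Gen 9 (s1^-1): strand 3 crosses under strand 1. Perm now: [1 3 2]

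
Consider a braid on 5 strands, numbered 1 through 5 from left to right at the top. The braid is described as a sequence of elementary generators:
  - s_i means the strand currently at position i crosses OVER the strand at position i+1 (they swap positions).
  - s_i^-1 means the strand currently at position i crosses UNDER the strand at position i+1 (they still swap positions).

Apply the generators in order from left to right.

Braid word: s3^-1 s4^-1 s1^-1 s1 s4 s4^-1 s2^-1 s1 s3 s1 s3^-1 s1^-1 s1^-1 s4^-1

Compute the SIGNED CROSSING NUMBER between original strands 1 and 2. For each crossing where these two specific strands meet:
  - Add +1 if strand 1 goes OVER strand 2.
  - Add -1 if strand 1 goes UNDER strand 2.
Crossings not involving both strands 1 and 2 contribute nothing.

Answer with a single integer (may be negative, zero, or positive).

Gen 1: crossing 3x4. Both 1&2? no. Sum: 0
Gen 2: crossing 3x5. Both 1&2? no. Sum: 0
Gen 3: 1 under 2. Both 1&2? yes. Contrib: -1. Sum: -1
Gen 4: 2 over 1. Both 1&2? yes. Contrib: -1. Sum: -2
Gen 5: crossing 5x3. Both 1&2? no. Sum: -2
Gen 6: crossing 3x5. Both 1&2? no. Sum: -2
Gen 7: crossing 2x4. Both 1&2? no. Sum: -2
Gen 8: crossing 1x4. Both 1&2? no. Sum: -2
Gen 9: crossing 2x5. Both 1&2? no. Sum: -2
Gen 10: crossing 4x1. Both 1&2? no. Sum: -2
Gen 11: crossing 5x2. Both 1&2? no. Sum: -2
Gen 12: crossing 1x4. Both 1&2? no. Sum: -2
Gen 13: crossing 4x1. Both 1&2? no. Sum: -2
Gen 14: crossing 5x3. Both 1&2? no. Sum: -2

Answer: -2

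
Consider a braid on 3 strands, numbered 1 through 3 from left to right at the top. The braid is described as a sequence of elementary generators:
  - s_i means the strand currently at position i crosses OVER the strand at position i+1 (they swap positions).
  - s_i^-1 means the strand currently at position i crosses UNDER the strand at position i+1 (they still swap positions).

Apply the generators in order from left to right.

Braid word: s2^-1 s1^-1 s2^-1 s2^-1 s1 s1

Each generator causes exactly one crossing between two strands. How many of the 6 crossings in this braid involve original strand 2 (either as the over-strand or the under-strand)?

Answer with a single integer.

Answer: 3

Derivation:
Gen 1: crossing 2x3. Involves strand 2? yes. Count so far: 1
Gen 2: crossing 1x3. Involves strand 2? no. Count so far: 1
Gen 3: crossing 1x2. Involves strand 2? yes. Count so far: 2
Gen 4: crossing 2x1. Involves strand 2? yes. Count so far: 3
Gen 5: crossing 3x1. Involves strand 2? no. Count so far: 3
Gen 6: crossing 1x3. Involves strand 2? no. Count so far: 3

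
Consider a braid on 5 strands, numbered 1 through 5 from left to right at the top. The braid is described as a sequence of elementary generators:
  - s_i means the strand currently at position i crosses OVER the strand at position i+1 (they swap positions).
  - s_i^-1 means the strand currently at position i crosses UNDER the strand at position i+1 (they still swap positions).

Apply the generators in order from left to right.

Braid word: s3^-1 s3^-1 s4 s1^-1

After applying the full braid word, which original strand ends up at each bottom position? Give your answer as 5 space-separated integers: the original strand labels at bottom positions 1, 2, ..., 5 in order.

Answer: 2 1 3 5 4

Derivation:
Gen 1 (s3^-1): strand 3 crosses under strand 4. Perm now: [1 2 4 3 5]
Gen 2 (s3^-1): strand 4 crosses under strand 3. Perm now: [1 2 3 4 5]
Gen 3 (s4): strand 4 crosses over strand 5. Perm now: [1 2 3 5 4]
Gen 4 (s1^-1): strand 1 crosses under strand 2. Perm now: [2 1 3 5 4]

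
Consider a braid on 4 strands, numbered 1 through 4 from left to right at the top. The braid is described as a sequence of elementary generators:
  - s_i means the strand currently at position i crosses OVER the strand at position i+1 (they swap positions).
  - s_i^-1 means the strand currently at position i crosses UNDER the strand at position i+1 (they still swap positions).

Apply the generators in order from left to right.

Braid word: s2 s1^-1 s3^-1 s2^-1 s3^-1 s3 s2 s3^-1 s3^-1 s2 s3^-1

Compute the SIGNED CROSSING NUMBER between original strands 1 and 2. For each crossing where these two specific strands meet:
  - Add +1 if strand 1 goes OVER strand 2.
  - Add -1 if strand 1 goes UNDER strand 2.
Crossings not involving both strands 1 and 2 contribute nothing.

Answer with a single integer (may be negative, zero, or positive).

Answer: -3

Derivation:
Gen 1: crossing 2x3. Both 1&2? no. Sum: 0
Gen 2: crossing 1x3. Both 1&2? no. Sum: 0
Gen 3: crossing 2x4. Both 1&2? no. Sum: 0
Gen 4: crossing 1x4. Both 1&2? no. Sum: 0
Gen 5: 1 under 2. Both 1&2? yes. Contrib: -1. Sum: -1
Gen 6: 2 over 1. Both 1&2? yes. Contrib: -1. Sum: -2
Gen 7: crossing 4x1. Both 1&2? no. Sum: -2
Gen 8: crossing 4x2. Both 1&2? no. Sum: -2
Gen 9: crossing 2x4. Both 1&2? no. Sum: -2
Gen 10: crossing 1x4. Both 1&2? no. Sum: -2
Gen 11: 1 under 2. Both 1&2? yes. Contrib: -1. Sum: -3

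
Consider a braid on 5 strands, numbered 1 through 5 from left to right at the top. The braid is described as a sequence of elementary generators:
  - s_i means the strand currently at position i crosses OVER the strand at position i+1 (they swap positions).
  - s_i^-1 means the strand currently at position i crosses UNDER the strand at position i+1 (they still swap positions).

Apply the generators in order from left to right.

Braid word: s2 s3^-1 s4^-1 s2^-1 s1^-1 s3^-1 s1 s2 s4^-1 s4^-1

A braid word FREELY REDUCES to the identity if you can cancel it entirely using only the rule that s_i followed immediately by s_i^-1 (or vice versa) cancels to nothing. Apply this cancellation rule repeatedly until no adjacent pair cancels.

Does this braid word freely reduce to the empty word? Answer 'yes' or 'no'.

Gen 1 (s2): push. Stack: [s2]
Gen 2 (s3^-1): push. Stack: [s2 s3^-1]
Gen 3 (s4^-1): push. Stack: [s2 s3^-1 s4^-1]
Gen 4 (s2^-1): push. Stack: [s2 s3^-1 s4^-1 s2^-1]
Gen 5 (s1^-1): push. Stack: [s2 s3^-1 s4^-1 s2^-1 s1^-1]
Gen 6 (s3^-1): push. Stack: [s2 s3^-1 s4^-1 s2^-1 s1^-1 s3^-1]
Gen 7 (s1): push. Stack: [s2 s3^-1 s4^-1 s2^-1 s1^-1 s3^-1 s1]
Gen 8 (s2): push. Stack: [s2 s3^-1 s4^-1 s2^-1 s1^-1 s3^-1 s1 s2]
Gen 9 (s4^-1): push. Stack: [s2 s3^-1 s4^-1 s2^-1 s1^-1 s3^-1 s1 s2 s4^-1]
Gen 10 (s4^-1): push. Stack: [s2 s3^-1 s4^-1 s2^-1 s1^-1 s3^-1 s1 s2 s4^-1 s4^-1]
Reduced word: s2 s3^-1 s4^-1 s2^-1 s1^-1 s3^-1 s1 s2 s4^-1 s4^-1

Answer: no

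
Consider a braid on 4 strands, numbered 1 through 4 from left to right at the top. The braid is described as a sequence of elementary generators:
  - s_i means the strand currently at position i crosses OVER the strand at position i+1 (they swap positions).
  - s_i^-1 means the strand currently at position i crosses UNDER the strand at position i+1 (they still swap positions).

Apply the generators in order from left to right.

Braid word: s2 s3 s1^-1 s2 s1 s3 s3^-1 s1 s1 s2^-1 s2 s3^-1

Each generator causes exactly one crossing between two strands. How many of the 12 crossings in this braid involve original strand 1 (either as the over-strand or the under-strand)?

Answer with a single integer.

Gen 1: crossing 2x3. Involves strand 1? no. Count so far: 0
Gen 2: crossing 2x4. Involves strand 1? no. Count so far: 0
Gen 3: crossing 1x3. Involves strand 1? yes. Count so far: 1
Gen 4: crossing 1x4. Involves strand 1? yes. Count so far: 2
Gen 5: crossing 3x4. Involves strand 1? no. Count so far: 2
Gen 6: crossing 1x2. Involves strand 1? yes. Count so far: 3
Gen 7: crossing 2x1. Involves strand 1? yes. Count so far: 4
Gen 8: crossing 4x3. Involves strand 1? no. Count so far: 4
Gen 9: crossing 3x4. Involves strand 1? no. Count so far: 4
Gen 10: crossing 3x1. Involves strand 1? yes. Count so far: 5
Gen 11: crossing 1x3. Involves strand 1? yes. Count so far: 6
Gen 12: crossing 1x2. Involves strand 1? yes. Count so far: 7

Answer: 7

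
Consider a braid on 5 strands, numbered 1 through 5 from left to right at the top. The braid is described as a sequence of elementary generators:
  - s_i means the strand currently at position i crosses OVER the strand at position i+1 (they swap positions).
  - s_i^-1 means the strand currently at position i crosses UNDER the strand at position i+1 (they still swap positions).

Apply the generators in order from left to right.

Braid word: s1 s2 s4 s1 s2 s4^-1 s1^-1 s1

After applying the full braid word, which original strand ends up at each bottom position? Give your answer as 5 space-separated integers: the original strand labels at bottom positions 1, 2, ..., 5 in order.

Gen 1 (s1): strand 1 crosses over strand 2. Perm now: [2 1 3 4 5]
Gen 2 (s2): strand 1 crosses over strand 3. Perm now: [2 3 1 4 5]
Gen 3 (s4): strand 4 crosses over strand 5. Perm now: [2 3 1 5 4]
Gen 4 (s1): strand 2 crosses over strand 3. Perm now: [3 2 1 5 4]
Gen 5 (s2): strand 2 crosses over strand 1. Perm now: [3 1 2 5 4]
Gen 6 (s4^-1): strand 5 crosses under strand 4. Perm now: [3 1 2 4 5]
Gen 7 (s1^-1): strand 3 crosses under strand 1. Perm now: [1 3 2 4 5]
Gen 8 (s1): strand 1 crosses over strand 3. Perm now: [3 1 2 4 5]

Answer: 3 1 2 4 5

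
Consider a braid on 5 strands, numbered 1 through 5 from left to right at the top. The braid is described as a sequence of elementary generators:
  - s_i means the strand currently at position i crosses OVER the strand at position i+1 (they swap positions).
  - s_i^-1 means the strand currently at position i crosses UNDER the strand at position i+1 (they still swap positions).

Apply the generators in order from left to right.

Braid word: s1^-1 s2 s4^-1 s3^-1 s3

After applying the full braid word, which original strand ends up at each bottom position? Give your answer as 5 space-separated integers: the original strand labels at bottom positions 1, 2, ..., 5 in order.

Gen 1 (s1^-1): strand 1 crosses under strand 2. Perm now: [2 1 3 4 5]
Gen 2 (s2): strand 1 crosses over strand 3. Perm now: [2 3 1 4 5]
Gen 3 (s4^-1): strand 4 crosses under strand 5. Perm now: [2 3 1 5 4]
Gen 4 (s3^-1): strand 1 crosses under strand 5. Perm now: [2 3 5 1 4]
Gen 5 (s3): strand 5 crosses over strand 1. Perm now: [2 3 1 5 4]

Answer: 2 3 1 5 4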